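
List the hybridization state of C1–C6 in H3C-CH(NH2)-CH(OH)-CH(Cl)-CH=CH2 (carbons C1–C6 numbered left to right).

C1 sp3, C2 sp3, C3 sp3, C4 sp3, C5 sp2, C6 sp2

C1 — 4 σ bonds. Steric number 4, so sp3.
C2 carries 4 σ bonds, giving a steric number of 4, so it is sp3.
C3 (4 σ bonds) has steric number 4: sp3.
C4 (4 σ bonds) has steric number 4: sp3.
C5 — 3 σ bonds, plus one π bond. Steric number 3, so sp2.
C6 carries 3 σ bonds, plus one π bond, giving a steric number of 3, so it is sp2.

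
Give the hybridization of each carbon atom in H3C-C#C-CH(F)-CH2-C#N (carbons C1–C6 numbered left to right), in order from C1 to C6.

C1: 4 σ bonds; 4 regions of electron density → sp3.
C2 is sp: 2 σ bonds, plus two π bonds, 2 electron-density regions.
C3 carries 2 σ bonds, plus two π bonds, giving a steric number of 2, so it is sp.
C4 carries 4 σ bonds, giving a steric number of 4, so it is sp3.
C5 — 4 σ bonds. Steric number 4, so sp3.
C6: 2 σ bonds, plus two π bonds — 2 electron domains, sp.

C1 sp3, C2 sp, C3 sp, C4 sp3, C5 sp3, C6 sp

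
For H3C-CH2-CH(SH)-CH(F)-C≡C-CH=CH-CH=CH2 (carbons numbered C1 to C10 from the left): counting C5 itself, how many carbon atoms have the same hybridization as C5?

C5 is sp (two π bonds).
C1: sp3
C2: sp3
C3: sp3
C4: sp3
C5: sp ✓
C6: sp ✓
C7: sp2
C8: sp2
C9: sp2
C10: sp2
2 carbons are sp.

2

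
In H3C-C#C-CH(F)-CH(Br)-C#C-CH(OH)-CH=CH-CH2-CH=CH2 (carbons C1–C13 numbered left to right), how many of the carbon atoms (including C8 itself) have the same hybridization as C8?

C8 is sp3 (only σ bonds).
C1: sp3 ✓
C2: sp
C3: sp
C4: sp3 ✓
C5: sp3 ✓
C6: sp
C7: sp
C8: sp3 ✓
C9: sp2
C10: sp2
C11: sp3 ✓
C12: sp2
C13: sp2
5 carbons are sp3.

5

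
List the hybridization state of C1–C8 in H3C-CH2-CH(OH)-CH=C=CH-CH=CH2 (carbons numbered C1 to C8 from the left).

C1 (4 σ bonds) has steric number 4: sp3.
C2 carries 4 σ bonds, giving a steric number of 4, so it is sp3.
C3 has 4 σ bonds: steric number 4 → sp3.
C4 carries 3 σ bonds, plus one π bond, giving a steric number of 3, so it is sp2.
C5: 2 σ bonds, plus two π bonds — 2 electron domains, sp.
C6 is sp2: 3 σ bonds, plus one π bond, 3 electron-density regions.
C7 has 3 σ bonds, plus one π bond: steric number 3 → sp2.
C8 carries 3 σ bonds, plus one π bond, giving a steric number of 3, so it is sp2.

C1 sp3, C2 sp3, C3 sp3, C4 sp2, C5 sp, C6 sp2, C7 sp2, C8 sp2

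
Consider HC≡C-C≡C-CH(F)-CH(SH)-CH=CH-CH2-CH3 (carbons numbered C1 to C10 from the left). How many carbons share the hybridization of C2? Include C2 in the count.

C2 is sp (two π bonds).
C1: sp ✓
C2: sp ✓
C3: sp ✓
C4: sp ✓
C5: sp3
C6: sp3
C7: sp2
C8: sp2
C9: sp3
C10: sp3
4 carbons are sp.

4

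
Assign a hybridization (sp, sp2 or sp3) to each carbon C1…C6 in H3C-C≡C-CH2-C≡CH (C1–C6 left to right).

C1 — 4 σ bonds. Steric number 4, so sp3.
C2 — 2 σ bonds, plus two π bonds. Steric number 2, so sp.
C3: 2 σ bonds, plus two π bonds — 2 electron domains, sp.
C4 is sp3: 4 σ bonds, 4 electron-density regions.
C5: 2 σ bonds, plus two π bonds — 2 electron domains, sp.
C6 — 2 σ bonds, plus two π bonds. Steric number 2, so sp.

C1 sp3, C2 sp, C3 sp, C4 sp3, C5 sp, C6 sp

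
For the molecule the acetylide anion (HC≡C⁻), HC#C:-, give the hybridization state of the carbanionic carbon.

One σ bond + one lone pair = steric number 2 → sp.

sp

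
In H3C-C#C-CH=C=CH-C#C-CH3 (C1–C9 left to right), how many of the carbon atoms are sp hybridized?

C1: sp3
C2: sp ✓
C3: sp ✓
C4: sp2
C5: sp ✓
C6: sp2
C7: sp ✓
C8: sp ✓
C9: sp3
C2, C3, C5, C7, C8 → 5 sp carbons.

5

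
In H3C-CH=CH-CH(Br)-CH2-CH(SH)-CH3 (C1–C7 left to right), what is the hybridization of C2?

C2 has 3 σ bonds, plus one π bond: steric number 3 → sp2.

sp^2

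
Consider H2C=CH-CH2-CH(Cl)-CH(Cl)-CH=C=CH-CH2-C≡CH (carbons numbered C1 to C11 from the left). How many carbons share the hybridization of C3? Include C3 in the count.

4

C3 is sp3 (only σ bonds).
C1: sp2
C2: sp2
C3: sp3 ✓
C4: sp3 ✓
C5: sp3 ✓
C6: sp2
C7: sp
C8: sp2
C9: sp3 ✓
C10: sp
C11: sp
4 carbons are sp3.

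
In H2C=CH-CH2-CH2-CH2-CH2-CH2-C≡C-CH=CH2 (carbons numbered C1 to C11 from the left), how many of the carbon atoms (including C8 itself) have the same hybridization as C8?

2

C8 is sp (two π bonds).
C1: sp2
C2: sp2
C3: sp3
C4: sp3
C5: sp3
C6: sp3
C7: sp3
C8: sp ✓
C9: sp ✓
C10: sp2
C11: sp2
2 carbons are sp.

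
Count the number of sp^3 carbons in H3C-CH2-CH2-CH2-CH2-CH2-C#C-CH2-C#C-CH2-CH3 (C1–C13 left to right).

9

C1: sp3 ✓
C2: sp3 ✓
C3: sp3 ✓
C4: sp3 ✓
C5: sp3 ✓
C6: sp3 ✓
C7: sp
C8: sp
C9: sp3 ✓
C10: sp
C11: sp
C12: sp3 ✓
C13: sp3 ✓
C1, C2, C3, C4, C5, C6, C9, C12, C13 → 9 sp3 carbons.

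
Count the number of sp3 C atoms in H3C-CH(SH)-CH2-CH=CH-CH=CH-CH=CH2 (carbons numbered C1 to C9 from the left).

C1: sp3 ✓
C2: sp3 ✓
C3: sp3 ✓
C4: sp2
C5: sp2
C6: sp2
C7: sp2
C8: sp2
C9: sp2
C1, C2, C3 → 3 sp3 carbons.

3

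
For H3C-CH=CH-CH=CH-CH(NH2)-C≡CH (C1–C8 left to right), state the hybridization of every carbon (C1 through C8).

C1 is sp3: 4 σ bonds, 4 electron-density regions.
C2 has 3 σ bonds, plus one π bond: steric number 3 → sp2.
C3 has 3 σ bonds, plus one π bond: steric number 3 → sp2.
C4: 3 σ bonds, plus one π bond; 3 regions of electron density → sp2.
C5: 3 σ bonds, plus one π bond — 3 electron domains, sp2.
C6: 4 σ bonds — 4 electron domains, sp3.
C7 has 2 σ bonds, plus two π bonds: steric number 2 → sp.
C8: 2 σ bonds, plus two π bonds — 2 electron domains, sp.

C1 sp3, C2 sp2, C3 sp2, C4 sp2, C5 sp2, C6 sp3, C7 sp, C8 sp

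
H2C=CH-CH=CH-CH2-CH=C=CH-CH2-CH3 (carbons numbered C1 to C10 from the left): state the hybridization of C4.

sp2

C4: 3 σ bonds, plus one π bond — 3 electron domains, sp2.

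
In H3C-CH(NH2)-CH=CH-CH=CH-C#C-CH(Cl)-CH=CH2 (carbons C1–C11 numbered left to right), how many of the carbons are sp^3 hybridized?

C1: sp3 ✓
C2: sp3 ✓
C3: sp2
C4: sp2
C5: sp2
C6: sp2
C7: sp
C8: sp
C9: sp3 ✓
C10: sp2
C11: sp2
C1, C2, C9 → 3 sp3 carbons.

3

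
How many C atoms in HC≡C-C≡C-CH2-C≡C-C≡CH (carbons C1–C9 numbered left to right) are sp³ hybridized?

1

C1: sp
C2: sp
C3: sp
C4: sp
C5: sp3 ✓
C6: sp
C7: sp
C8: sp
C9: sp
C5 → 1 sp3 carbon.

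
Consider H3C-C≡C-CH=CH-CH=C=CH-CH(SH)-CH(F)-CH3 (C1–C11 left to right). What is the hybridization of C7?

C7: 2 σ bonds, plus two π bonds — 2 electron domains, sp.

sp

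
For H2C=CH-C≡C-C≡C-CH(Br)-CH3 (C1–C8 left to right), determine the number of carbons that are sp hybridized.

4

C1: sp2
C2: sp2
C3: sp ✓
C4: sp ✓
C5: sp ✓
C6: sp ✓
C7: sp3
C8: sp3
C3, C4, C5, C6 → 4 sp carbons.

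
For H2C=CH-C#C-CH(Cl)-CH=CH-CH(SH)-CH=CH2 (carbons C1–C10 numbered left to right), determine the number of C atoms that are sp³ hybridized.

2

C1: sp2
C2: sp2
C3: sp
C4: sp
C5: sp3 ✓
C6: sp2
C7: sp2
C8: sp3 ✓
C9: sp2
C10: sp2
C5, C8 → 2 sp3 carbons.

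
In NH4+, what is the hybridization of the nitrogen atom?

Four σ bonds, no lone pair → sp3, tetrahedral.

sp3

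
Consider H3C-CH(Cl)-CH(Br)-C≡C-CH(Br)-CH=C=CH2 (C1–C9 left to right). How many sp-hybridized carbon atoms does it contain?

C1: sp3
C2: sp3
C3: sp3
C4: sp ✓
C5: sp ✓
C6: sp3
C7: sp2
C8: sp ✓
C9: sp2
C4, C5, C8 → 3 sp carbons.

3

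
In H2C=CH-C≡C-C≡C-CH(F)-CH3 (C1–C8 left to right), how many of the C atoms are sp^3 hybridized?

C1: sp2
C2: sp2
C3: sp
C4: sp
C5: sp
C6: sp
C7: sp3 ✓
C8: sp3 ✓
C7, C8 → 2 sp3 carbons.

2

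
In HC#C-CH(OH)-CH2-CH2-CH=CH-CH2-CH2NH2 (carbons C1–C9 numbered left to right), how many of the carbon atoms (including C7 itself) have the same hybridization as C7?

C7 is sp2 (one π bond).
C1: sp
C2: sp
C3: sp3
C4: sp3
C5: sp3
C6: sp2 ✓
C7: sp2 ✓
C8: sp3
C9: sp3
2 carbons are sp2.

2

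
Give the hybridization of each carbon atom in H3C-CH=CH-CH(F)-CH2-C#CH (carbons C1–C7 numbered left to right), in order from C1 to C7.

C1: 4 σ bonds — 4 electron domains, sp3.
C2 carries 3 σ bonds, plus one π bond, giving a steric number of 3, so it is sp2.
C3 carries 3 σ bonds, plus one π bond, giving a steric number of 3, so it is sp2.
C4 is sp3: 4 σ bonds, 4 electron-density regions.
C5 has 4 σ bonds: steric number 4 → sp3.
C6 — 2 σ bonds, plus two π bonds. Steric number 2, so sp.
C7: 2 σ bonds, plus two π bonds — 2 electron domains, sp.

C1 sp3, C2 sp2, C3 sp2, C4 sp3, C5 sp3, C6 sp, C7 sp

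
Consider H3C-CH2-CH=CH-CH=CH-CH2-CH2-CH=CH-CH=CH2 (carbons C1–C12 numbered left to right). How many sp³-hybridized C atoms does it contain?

4

C1: sp3 ✓
C2: sp3 ✓
C3: sp2
C4: sp2
C5: sp2
C6: sp2
C7: sp3 ✓
C8: sp3 ✓
C9: sp2
C10: sp2
C11: sp2
C12: sp2
C1, C2, C7, C8 → 4 sp3 carbons.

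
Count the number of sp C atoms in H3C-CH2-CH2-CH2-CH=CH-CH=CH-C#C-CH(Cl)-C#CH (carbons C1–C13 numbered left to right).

C1: sp3
C2: sp3
C3: sp3
C4: sp3
C5: sp2
C6: sp2
C7: sp2
C8: sp2
C9: sp ✓
C10: sp ✓
C11: sp3
C12: sp ✓
C13: sp ✓
C9, C10, C12, C13 → 4 sp carbons.

4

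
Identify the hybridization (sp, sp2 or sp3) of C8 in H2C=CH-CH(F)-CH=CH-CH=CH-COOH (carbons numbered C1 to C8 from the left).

sp²

C8 (3 σ bonds, plus one π bond) has steric number 3: sp2.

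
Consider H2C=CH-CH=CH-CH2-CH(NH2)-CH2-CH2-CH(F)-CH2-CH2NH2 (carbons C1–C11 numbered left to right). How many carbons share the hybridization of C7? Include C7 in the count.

7

C7 is sp3 (only σ bonds).
C1: sp2
C2: sp2
C3: sp2
C4: sp2
C5: sp3 ✓
C6: sp3 ✓
C7: sp3 ✓
C8: sp3 ✓
C9: sp3 ✓
C10: sp3 ✓
C11: sp3 ✓
7 carbons are sp3.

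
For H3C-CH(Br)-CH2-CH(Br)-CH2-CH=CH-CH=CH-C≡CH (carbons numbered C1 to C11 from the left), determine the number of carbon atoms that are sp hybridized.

2

C1: sp3
C2: sp3
C3: sp3
C4: sp3
C5: sp3
C6: sp2
C7: sp2
C8: sp2
C9: sp2
C10: sp ✓
C11: sp ✓
C10, C11 → 2 sp carbons.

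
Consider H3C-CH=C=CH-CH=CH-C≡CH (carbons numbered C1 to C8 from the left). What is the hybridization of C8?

C8 has 2 σ bonds, plus two π bonds: steric number 2 → sp.

sp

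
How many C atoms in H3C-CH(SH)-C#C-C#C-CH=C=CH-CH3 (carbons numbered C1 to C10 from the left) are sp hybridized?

C1: sp3
C2: sp3
C3: sp ✓
C4: sp ✓
C5: sp ✓
C6: sp ✓
C7: sp2
C8: sp ✓
C9: sp2
C10: sp3
C3, C4, C5, C6, C8 → 5 sp carbons.

5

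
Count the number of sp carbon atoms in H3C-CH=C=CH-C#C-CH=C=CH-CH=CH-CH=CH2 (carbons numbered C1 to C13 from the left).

4

C1: sp3
C2: sp2
C3: sp ✓
C4: sp2
C5: sp ✓
C6: sp ✓
C7: sp2
C8: sp ✓
C9: sp2
C10: sp2
C11: sp2
C12: sp2
C13: sp2
C3, C5, C6, C8 → 4 sp carbons.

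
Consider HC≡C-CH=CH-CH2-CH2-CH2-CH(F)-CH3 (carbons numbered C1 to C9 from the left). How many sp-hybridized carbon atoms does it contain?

2

C1: sp ✓
C2: sp ✓
C3: sp2
C4: sp2
C5: sp3
C6: sp3
C7: sp3
C8: sp3
C9: sp3
C1, C2 → 2 sp carbons.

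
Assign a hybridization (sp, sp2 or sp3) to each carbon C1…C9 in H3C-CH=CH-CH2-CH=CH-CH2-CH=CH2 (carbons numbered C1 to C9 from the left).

C1: 4 σ bonds — 4 electron domains, sp3.
C2: 3 σ bonds, plus one π bond; 3 regions of electron density → sp2.
C3 is sp2: 3 σ bonds, plus one π bond, 3 electron-density regions.
C4 (4 σ bonds) has steric number 4: sp3.
C5 carries 3 σ bonds, plus one π bond, giving a steric number of 3, so it is sp2.
C6: 3 σ bonds, plus one π bond — 3 electron domains, sp2.
C7 has 4 σ bonds: steric number 4 → sp3.
C8: 3 σ bonds, plus one π bond — 3 electron domains, sp2.
C9: 3 σ bonds, plus one π bond; 3 regions of electron density → sp2.

C1 sp3, C2 sp2, C3 sp2, C4 sp3, C5 sp2, C6 sp2, C7 sp3, C8 sp2, C9 sp2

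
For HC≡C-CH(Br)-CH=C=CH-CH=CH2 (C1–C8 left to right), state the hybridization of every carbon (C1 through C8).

C1 sp, C2 sp, C3 sp3, C4 sp2, C5 sp, C6 sp2, C7 sp2, C8 sp2

C1 has 2 σ bonds, plus two π bonds: steric number 2 → sp.
C2 — 2 σ bonds, plus two π bonds. Steric number 2, so sp.
C3 carries 4 σ bonds, giving a steric number of 4, so it is sp3.
C4: 3 σ bonds, plus one π bond — 3 electron domains, sp2.
C5: 2 σ bonds, plus two π bonds; 2 regions of electron density → sp.
C6: 3 σ bonds, plus one π bond — 3 electron domains, sp2.
C7 (3 σ bonds, plus one π bond) has steric number 3: sp2.
C8 is sp2: 3 σ bonds, plus one π bond, 3 electron-density regions.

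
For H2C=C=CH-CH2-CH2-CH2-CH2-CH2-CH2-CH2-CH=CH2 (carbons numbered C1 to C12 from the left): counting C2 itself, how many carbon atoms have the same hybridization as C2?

C2 is sp (two π bonds).
C1: sp2
C2: sp ✓
C3: sp2
C4: sp3
C5: sp3
C6: sp3
C7: sp3
C8: sp3
C9: sp3
C10: sp3
C11: sp2
C12: sp2
1 carbon is sp.

1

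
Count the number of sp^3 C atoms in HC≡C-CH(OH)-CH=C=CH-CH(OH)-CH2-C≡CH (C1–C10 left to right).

C1: sp
C2: sp
C3: sp3 ✓
C4: sp2
C5: sp
C6: sp2
C7: sp3 ✓
C8: sp3 ✓
C9: sp
C10: sp
C3, C7, C8 → 3 sp3 carbons.

3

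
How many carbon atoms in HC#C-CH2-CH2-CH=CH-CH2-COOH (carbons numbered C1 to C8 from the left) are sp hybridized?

2

C1: sp ✓
C2: sp ✓
C3: sp3
C4: sp3
C5: sp2
C6: sp2
C7: sp3
C8: sp2
C1, C2 → 2 sp carbons.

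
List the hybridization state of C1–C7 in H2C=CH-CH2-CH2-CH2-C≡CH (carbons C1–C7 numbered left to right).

C1 sp2, C2 sp2, C3 sp3, C4 sp3, C5 sp3, C6 sp, C7 sp

C1 — 3 σ bonds, plus one π bond. Steric number 3, so sp2.
C2 (3 σ bonds, plus one π bond) has steric number 3: sp2.
C3 — 4 σ bonds. Steric number 4, so sp3.
C4 is sp3: 4 σ bonds, 4 electron-density regions.
C5: 4 σ bonds — 4 electron domains, sp3.
C6 carries 2 σ bonds, plus two π bonds, giving a steric number of 2, so it is sp.
C7 — 2 σ bonds, plus two π bonds. Steric number 2, so sp.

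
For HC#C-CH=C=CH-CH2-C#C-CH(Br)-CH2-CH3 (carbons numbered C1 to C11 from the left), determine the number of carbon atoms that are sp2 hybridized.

2

C1: sp
C2: sp
C3: sp2 ✓
C4: sp
C5: sp2 ✓
C6: sp3
C7: sp
C8: sp
C9: sp3
C10: sp3
C11: sp3
C3, C5 → 2 sp2 carbons.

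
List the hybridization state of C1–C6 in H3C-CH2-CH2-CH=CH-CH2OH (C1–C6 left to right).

C1 has 4 σ bonds: steric number 4 → sp3.
C2 (4 σ bonds) has steric number 4: sp3.
C3 is sp3: 4 σ bonds, 4 electron-density regions.
C4 is sp2: 3 σ bonds, plus one π bond, 3 electron-density regions.
C5 is sp2: 3 σ bonds, plus one π bond, 3 electron-density regions.
C6 has 4 σ bonds: steric number 4 → sp3.

C1 sp3, C2 sp3, C3 sp3, C4 sp2, C5 sp2, C6 sp3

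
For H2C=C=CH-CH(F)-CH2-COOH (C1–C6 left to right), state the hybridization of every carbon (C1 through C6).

C1 sp2, C2 sp, C3 sp2, C4 sp3, C5 sp3, C6 sp2

C1: 3 σ bonds, plus one π bond; 3 regions of electron density → sp2.
C2 has 2 σ bonds, plus two π bonds: steric number 2 → sp.
C3 — 3 σ bonds, plus one π bond. Steric number 3, so sp2.
C4 has 4 σ bonds: steric number 4 → sp3.
C5 has 4 σ bonds: steric number 4 → sp3.
C6 carries 3 σ bonds, plus one π bond, giving a steric number of 3, so it is sp2.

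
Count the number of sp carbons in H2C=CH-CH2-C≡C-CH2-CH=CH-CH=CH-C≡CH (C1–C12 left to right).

C1: sp2
C2: sp2
C3: sp3
C4: sp ✓
C5: sp ✓
C6: sp3
C7: sp2
C8: sp2
C9: sp2
C10: sp2
C11: sp ✓
C12: sp ✓
C4, C5, C11, C12 → 4 sp carbons.

4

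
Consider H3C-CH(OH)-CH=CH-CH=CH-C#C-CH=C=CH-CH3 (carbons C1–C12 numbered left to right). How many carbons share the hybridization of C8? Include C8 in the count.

C8 is sp (two π bonds).
C1: sp3
C2: sp3
C3: sp2
C4: sp2
C5: sp2
C6: sp2
C7: sp ✓
C8: sp ✓
C9: sp2
C10: sp ✓
C11: sp2
C12: sp3
3 carbons are sp.

3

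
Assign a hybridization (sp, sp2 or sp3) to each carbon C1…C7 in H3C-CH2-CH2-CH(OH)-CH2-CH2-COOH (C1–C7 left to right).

C1 sp3, C2 sp3, C3 sp3, C4 sp3, C5 sp3, C6 sp3, C7 sp2

C1: 4 σ bonds; 4 regions of electron density → sp3.
C2 (4 σ bonds) has steric number 4: sp3.
C3 carries 4 σ bonds, giving a steric number of 4, so it is sp3.
C4 carries 4 σ bonds, giving a steric number of 4, so it is sp3.
C5 has 4 σ bonds: steric number 4 → sp3.
C6 carries 4 σ bonds, giving a steric number of 4, so it is sp3.
C7 carries 3 σ bonds, plus one π bond, giving a steric number of 3, so it is sp2.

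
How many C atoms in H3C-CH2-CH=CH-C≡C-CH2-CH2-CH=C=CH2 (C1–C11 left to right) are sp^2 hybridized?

C1: sp3
C2: sp3
C3: sp2 ✓
C4: sp2 ✓
C5: sp
C6: sp
C7: sp3
C8: sp3
C9: sp2 ✓
C10: sp
C11: sp2 ✓
C3, C4, C9, C11 → 4 sp2 carbons.

4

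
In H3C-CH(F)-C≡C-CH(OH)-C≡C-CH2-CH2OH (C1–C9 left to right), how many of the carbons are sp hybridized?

C1: sp3
C2: sp3
C3: sp ✓
C4: sp ✓
C5: sp3
C6: sp ✓
C7: sp ✓
C8: sp3
C9: sp3
C3, C4, C6, C7 → 4 sp carbons.

4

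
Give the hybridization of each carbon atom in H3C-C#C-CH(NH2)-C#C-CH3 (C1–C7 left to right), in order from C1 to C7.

C1 sp3, C2 sp, C3 sp, C4 sp3, C5 sp, C6 sp, C7 sp3

C1: 4 σ bonds — 4 electron domains, sp3.
C2 has 2 σ bonds, plus two π bonds: steric number 2 → sp.
C3 carries 2 σ bonds, plus two π bonds, giving a steric number of 2, so it is sp.
C4 is sp3: 4 σ bonds, 4 electron-density regions.
C5 has 2 σ bonds, plus two π bonds: steric number 2 → sp.
C6: 2 σ bonds, plus two π bonds; 2 regions of electron density → sp.
C7: 4 σ bonds; 4 regions of electron density → sp3.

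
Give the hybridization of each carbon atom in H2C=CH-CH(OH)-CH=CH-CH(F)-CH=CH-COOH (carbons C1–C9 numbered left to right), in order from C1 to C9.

C1 carries 3 σ bonds, plus one π bond, giving a steric number of 3, so it is sp2.
C2 is sp2: 3 σ bonds, plus one π bond, 3 electron-density regions.
C3 — 4 σ bonds. Steric number 4, so sp3.
C4 is sp2: 3 σ bonds, plus one π bond, 3 electron-density regions.
C5 — 3 σ bonds, plus one π bond. Steric number 3, so sp2.
C6 carries 4 σ bonds, giving a steric number of 4, so it is sp3.
C7: 3 σ bonds, plus one π bond; 3 regions of electron density → sp2.
C8 is sp2: 3 σ bonds, plus one π bond, 3 electron-density regions.
C9 carries 3 σ bonds, plus one π bond, giving a steric number of 3, so it is sp2.

C1 sp2, C2 sp2, C3 sp3, C4 sp2, C5 sp2, C6 sp3, C7 sp2, C8 sp2, C9 sp2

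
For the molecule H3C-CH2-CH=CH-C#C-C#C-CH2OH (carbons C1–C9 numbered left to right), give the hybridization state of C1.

sp3

C1 carries 4 σ bonds, giving a steric number of 4, so it is sp3.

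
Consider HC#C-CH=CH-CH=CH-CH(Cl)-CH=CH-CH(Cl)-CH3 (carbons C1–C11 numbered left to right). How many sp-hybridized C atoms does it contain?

C1: sp ✓
C2: sp ✓
C3: sp2
C4: sp2
C5: sp2
C6: sp2
C7: sp3
C8: sp2
C9: sp2
C10: sp3
C11: sp3
C1, C2 → 2 sp carbons.

2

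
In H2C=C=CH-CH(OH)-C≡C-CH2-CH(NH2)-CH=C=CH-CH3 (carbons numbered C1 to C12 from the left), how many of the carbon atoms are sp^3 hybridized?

C1: sp2
C2: sp
C3: sp2
C4: sp3 ✓
C5: sp
C6: sp
C7: sp3 ✓
C8: sp3 ✓
C9: sp2
C10: sp
C11: sp2
C12: sp3 ✓
C4, C7, C8, C12 → 4 sp3 carbons.

4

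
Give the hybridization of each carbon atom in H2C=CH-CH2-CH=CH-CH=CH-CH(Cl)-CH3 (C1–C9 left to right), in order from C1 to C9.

C1 sp2, C2 sp2, C3 sp3, C4 sp2, C5 sp2, C6 sp2, C7 sp2, C8 sp3, C9 sp3

C1 (3 σ bonds, plus one π bond) has steric number 3: sp2.
C2 has 3 σ bonds, plus one π bond: steric number 3 → sp2.
C3: 4 σ bonds — 4 electron domains, sp3.
C4 is sp2: 3 σ bonds, plus one π bond, 3 electron-density regions.
C5 carries 3 σ bonds, plus one π bond, giving a steric number of 3, so it is sp2.
C6 (3 σ bonds, plus one π bond) has steric number 3: sp2.
C7 — 3 σ bonds, plus one π bond. Steric number 3, so sp2.
C8 is sp3: 4 σ bonds, 4 electron-density regions.
C9 carries 4 σ bonds, giving a steric number of 4, so it is sp3.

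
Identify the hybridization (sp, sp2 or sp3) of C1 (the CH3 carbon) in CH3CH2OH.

C1 (the CH3 carbon) is sp3: 4 σ bonds, 4 electron-density regions.

sp³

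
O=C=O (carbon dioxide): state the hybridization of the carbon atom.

sp

Two σ bonds, two π bonds → steric number 2 → sp.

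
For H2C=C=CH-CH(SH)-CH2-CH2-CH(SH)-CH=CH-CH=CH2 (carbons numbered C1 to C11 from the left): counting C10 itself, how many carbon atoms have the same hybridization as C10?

C10 is sp2 (one π bond).
C1: sp2 ✓
C2: sp
C3: sp2 ✓
C4: sp3
C5: sp3
C6: sp3
C7: sp3
C8: sp2 ✓
C9: sp2 ✓
C10: sp2 ✓
C11: sp2 ✓
6 carbons are sp2.

6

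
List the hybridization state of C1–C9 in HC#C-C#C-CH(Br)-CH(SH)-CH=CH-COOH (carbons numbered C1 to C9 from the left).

C1 (2 σ bonds, plus two π bonds) has steric number 2: sp.
C2: 2 σ bonds, plus two π bonds — 2 electron domains, sp.
C3 — 2 σ bonds, plus two π bonds. Steric number 2, so sp.
C4: 2 σ bonds, plus two π bonds; 2 regions of electron density → sp.
C5: 4 σ bonds; 4 regions of electron density → sp3.
C6 has 4 σ bonds: steric number 4 → sp3.
C7 (3 σ bonds, plus one π bond) has steric number 3: sp2.
C8 (3 σ bonds, plus one π bond) has steric number 3: sp2.
C9 has 3 σ bonds, plus one π bond: steric number 3 → sp2.

C1 sp, C2 sp, C3 sp, C4 sp, C5 sp3, C6 sp3, C7 sp2, C8 sp2, C9 sp2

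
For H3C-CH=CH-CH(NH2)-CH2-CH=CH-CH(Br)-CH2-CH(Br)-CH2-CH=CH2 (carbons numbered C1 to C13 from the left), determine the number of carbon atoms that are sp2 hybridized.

6

C1: sp3
C2: sp2 ✓
C3: sp2 ✓
C4: sp3
C5: sp3
C6: sp2 ✓
C7: sp2 ✓
C8: sp3
C9: sp3
C10: sp3
C11: sp3
C12: sp2 ✓
C13: sp2 ✓
C2, C3, C6, C7, C12, C13 → 6 sp2 carbons.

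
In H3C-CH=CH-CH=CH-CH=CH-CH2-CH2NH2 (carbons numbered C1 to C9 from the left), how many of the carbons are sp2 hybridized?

6

C1: sp3
C2: sp2 ✓
C3: sp2 ✓
C4: sp2 ✓
C5: sp2 ✓
C6: sp2 ✓
C7: sp2 ✓
C8: sp3
C9: sp3
C2, C3, C4, C5, C6, C7 → 6 sp2 carbons.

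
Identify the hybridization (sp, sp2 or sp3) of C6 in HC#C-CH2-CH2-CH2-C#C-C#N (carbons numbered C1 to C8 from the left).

sp

C6 — 2 σ bonds, plus two π bonds. Steric number 2, so sp.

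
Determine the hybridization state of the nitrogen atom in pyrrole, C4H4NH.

N has three σ bonds; its lone pair occupies the p orbital and is part of the aromatic π system, so N is sp2 (not the sp3 a naive steric count of 4 would give).

sp²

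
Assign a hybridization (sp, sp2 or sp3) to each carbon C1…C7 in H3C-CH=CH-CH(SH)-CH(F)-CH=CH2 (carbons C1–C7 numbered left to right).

C1 has 4 σ bonds: steric number 4 → sp3.
C2 is sp2: 3 σ bonds, plus one π bond, 3 electron-density regions.
C3: 3 σ bonds, plus one π bond; 3 regions of electron density → sp2.
C4: 4 σ bonds; 4 regions of electron density → sp3.
C5 — 4 σ bonds. Steric number 4, so sp3.
C6 — 3 σ bonds, plus one π bond. Steric number 3, so sp2.
C7 carries 3 σ bonds, plus one π bond, giving a steric number of 3, so it is sp2.

C1 sp3, C2 sp2, C3 sp2, C4 sp3, C5 sp3, C6 sp2, C7 sp2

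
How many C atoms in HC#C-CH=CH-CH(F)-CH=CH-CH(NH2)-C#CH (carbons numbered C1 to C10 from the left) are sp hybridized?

4

C1: sp ✓
C2: sp ✓
C3: sp2
C4: sp2
C5: sp3
C6: sp2
C7: sp2
C8: sp3
C9: sp ✓
C10: sp ✓
C1, C2, C9, C10 → 4 sp carbons.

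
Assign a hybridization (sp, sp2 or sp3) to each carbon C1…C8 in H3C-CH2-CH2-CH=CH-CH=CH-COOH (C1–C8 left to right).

C1 sp3, C2 sp3, C3 sp3, C4 sp2, C5 sp2, C6 sp2, C7 sp2, C8 sp2

C1: 4 σ bonds; 4 regions of electron density → sp3.
C2: 4 σ bonds; 4 regions of electron density → sp3.
C3 — 4 σ bonds. Steric number 4, so sp3.
C4 — 3 σ bonds, plus one π bond. Steric number 3, so sp2.
C5 has 3 σ bonds, plus one π bond: steric number 3 → sp2.
C6: 3 σ bonds, plus one π bond — 3 electron domains, sp2.
C7 — 3 σ bonds, plus one π bond. Steric number 3, so sp2.
C8 carries 3 σ bonds, plus one π bond, giving a steric number of 3, so it is sp2.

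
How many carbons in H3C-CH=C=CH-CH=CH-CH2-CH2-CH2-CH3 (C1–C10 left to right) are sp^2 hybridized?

4

C1: sp3
C2: sp2 ✓
C3: sp
C4: sp2 ✓
C5: sp2 ✓
C6: sp2 ✓
C7: sp3
C8: sp3
C9: sp3
C10: sp3
C2, C4, C5, C6 → 4 sp2 carbons.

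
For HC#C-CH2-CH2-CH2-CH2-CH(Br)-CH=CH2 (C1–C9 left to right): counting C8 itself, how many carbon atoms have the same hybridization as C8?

C8 is sp2 (one π bond).
C1: sp
C2: sp
C3: sp3
C4: sp3
C5: sp3
C6: sp3
C7: sp3
C8: sp2 ✓
C9: sp2 ✓
2 carbons are sp2.

2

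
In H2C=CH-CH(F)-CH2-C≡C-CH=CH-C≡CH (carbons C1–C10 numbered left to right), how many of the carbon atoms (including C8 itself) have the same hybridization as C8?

4

C8 is sp2 (one π bond).
C1: sp2 ✓
C2: sp2 ✓
C3: sp3
C4: sp3
C5: sp
C6: sp
C7: sp2 ✓
C8: sp2 ✓
C9: sp
C10: sp
4 carbons are sp2.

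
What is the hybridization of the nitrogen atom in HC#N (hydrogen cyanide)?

sp

The nitrogen atom has 1 σ bond and 1 lone pair, plus two π bonds: steric number 2 → sp.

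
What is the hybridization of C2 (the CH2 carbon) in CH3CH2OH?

sp³

C2 (the CH2 carbon) carries 4 σ bonds, giving a steric number of 4, so it is sp3.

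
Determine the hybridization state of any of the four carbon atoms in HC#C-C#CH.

Every carbon is part of a C≡C triple bond: two σ regions → sp.

sp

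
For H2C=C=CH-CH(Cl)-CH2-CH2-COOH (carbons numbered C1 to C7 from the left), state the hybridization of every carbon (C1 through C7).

C1 sp2, C2 sp, C3 sp2, C4 sp3, C5 sp3, C6 sp3, C7 sp2

C1 is sp2: 3 σ bonds, plus one π bond, 3 electron-density regions.
C2: 2 σ bonds, plus two π bonds; 2 regions of electron density → sp.
C3 (3 σ bonds, plus one π bond) has steric number 3: sp2.
C4 — 4 σ bonds. Steric number 4, so sp3.
C5 carries 4 σ bonds, giving a steric number of 4, so it is sp3.
C6 (4 σ bonds) has steric number 4: sp3.
C7 carries 3 σ bonds, plus one π bond, giving a steric number of 3, so it is sp2.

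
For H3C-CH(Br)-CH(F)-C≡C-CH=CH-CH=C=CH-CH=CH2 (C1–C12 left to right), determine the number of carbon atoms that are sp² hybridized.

C1: sp3
C2: sp3
C3: sp3
C4: sp
C5: sp
C6: sp2 ✓
C7: sp2 ✓
C8: sp2 ✓
C9: sp
C10: sp2 ✓
C11: sp2 ✓
C12: sp2 ✓
C6, C7, C8, C10, C11, C12 → 6 sp2 carbons.

6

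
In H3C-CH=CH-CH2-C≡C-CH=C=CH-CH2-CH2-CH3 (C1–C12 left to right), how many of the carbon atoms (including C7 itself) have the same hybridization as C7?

C7 is sp2 (one π bond).
C1: sp3
C2: sp2 ✓
C3: sp2 ✓
C4: sp3
C5: sp
C6: sp
C7: sp2 ✓
C8: sp
C9: sp2 ✓
C10: sp3
C11: sp3
C12: sp3
4 carbons are sp2.

4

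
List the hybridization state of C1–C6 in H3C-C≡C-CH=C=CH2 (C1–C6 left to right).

C1 is sp3: 4 σ bonds, 4 electron-density regions.
C2: 2 σ bonds, plus two π bonds — 2 electron domains, sp.
C3 is sp: 2 σ bonds, plus two π bonds, 2 electron-density regions.
C4 — 3 σ bonds, plus one π bond. Steric number 3, so sp2.
C5 has 2 σ bonds, plus two π bonds: steric number 2 → sp.
C6: 3 σ bonds, plus one π bond — 3 electron domains, sp2.

C1 sp3, C2 sp, C3 sp, C4 sp2, C5 sp, C6 sp2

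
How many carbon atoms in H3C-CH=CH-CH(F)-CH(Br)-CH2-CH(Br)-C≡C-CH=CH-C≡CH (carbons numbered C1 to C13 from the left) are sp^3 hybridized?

5

C1: sp3 ✓
C2: sp2
C3: sp2
C4: sp3 ✓
C5: sp3 ✓
C6: sp3 ✓
C7: sp3 ✓
C8: sp
C9: sp
C10: sp2
C11: sp2
C12: sp
C13: sp
C1, C4, C5, C6, C7 → 5 sp3 carbons.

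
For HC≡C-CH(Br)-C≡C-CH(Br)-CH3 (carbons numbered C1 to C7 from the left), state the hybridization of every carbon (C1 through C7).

C1 sp, C2 sp, C3 sp3, C4 sp, C5 sp, C6 sp3, C7 sp3

C1: 2 σ bonds, plus two π bonds — 2 electron domains, sp.
C2 — 2 σ bonds, plus two π bonds. Steric number 2, so sp.
C3: 4 σ bonds — 4 electron domains, sp3.
C4 carries 2 σ bonds, plus two π bonds, giving a steric number of 2, so it is sp.
C5 (2 σ bonds, plus two π bonds) has steric number 2: sp.
C6 is sp3: 4 σ bonds, 4 electron-density regions.
C7 is sp3: 4 σ bonds, 4 electron-density regions.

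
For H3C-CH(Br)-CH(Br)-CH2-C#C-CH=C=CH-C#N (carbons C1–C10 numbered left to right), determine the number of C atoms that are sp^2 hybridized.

2

C1: sp3
C2: sp3
C3: sp3
C4: sp3
C5: sp
C6: sp
C7: sp2 ✓
C8: sp
C9: sp2 ✓
C10: sp
C7, C9 → 2 sp2 carbons.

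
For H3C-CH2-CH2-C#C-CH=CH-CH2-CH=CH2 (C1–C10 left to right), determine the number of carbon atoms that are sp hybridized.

C1: sp3
C2: sp3
C3: sp3
C4: sp ✓
C5: sp ✓
C6: sp2
C7: sp2
C8: sp3
C9: sp2
C10: sp2
C4, C5 → 2 sp carbons.

2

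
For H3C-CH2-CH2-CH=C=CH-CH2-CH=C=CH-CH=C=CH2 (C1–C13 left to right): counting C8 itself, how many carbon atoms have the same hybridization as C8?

6

C8 is sp2 (one π bond).
C1: sp3
C2: sp3
C3: sp3
C4: sp2 ✓
C5: sp
C6: sp2 ✓
C7: sp3
C8: sp2 ✓
C9: sp
C10: sp2 ✓
C11: sp2 ✓
C12: sp
C13: sp2 ✓
6 carbons are sp2.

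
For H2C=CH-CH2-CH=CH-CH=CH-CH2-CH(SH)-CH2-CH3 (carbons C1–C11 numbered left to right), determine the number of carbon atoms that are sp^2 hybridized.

6

C1: sp2 ✓
C2: sp2 ✓
C3: sp3
C4: sp2 ✓
C5: sp2 ✓
C6: sp2 ✓
C7: sp2 ✓
C8: sp3
C9: sp3
C10: sp3
C11: sp3
C1, C2, C4, C5, C6, C7 → 6 sp2 carbons.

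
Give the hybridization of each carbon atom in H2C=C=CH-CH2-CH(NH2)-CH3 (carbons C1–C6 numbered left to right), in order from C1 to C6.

C1 carries 3 σ bonds, plus one π bond, giving a steric number of 3, so it is sp2.
C2: 2 σ bonds, plus two π bonds; 2 regions of electron density → sp.
C3: 3 σ bonds, plus one π bond; 3 regions of electron density → sp2.
C4: 4 σ bonds — 4 electron domains, sp3.
C5: 4 σ bonds — 4 electron domains, sp3.
C6: 4 σ bonds — 4 electron domains, sp3.

C1 sp2, C2 sp, C3 sp2, C4 sp3, C5 sp3, C6 sp3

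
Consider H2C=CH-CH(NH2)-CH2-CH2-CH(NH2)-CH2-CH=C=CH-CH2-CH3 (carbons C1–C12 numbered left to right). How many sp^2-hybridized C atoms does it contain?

4

C1: sp2 ✓
C2: sp2 ✓
C3: sp3
C4: sp3
C5: sp3
C6: sp3
C7: sp3
C8: sp2 ✓
C9: sp
C10: sp2 ✓
C11: sp3
C12: sp3
C1, C2, C8, C10 → 4 sp2 carbons.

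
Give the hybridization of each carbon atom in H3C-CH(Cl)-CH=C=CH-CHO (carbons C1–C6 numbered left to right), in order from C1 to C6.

C1 sp3, C2 sp3, C3 sp2, C4 sp, C5 sp2, C6 sp2

C1 carries 4 σ bonds, giving a steric number of 4, so it is sp3.
C2 (4 σ bonds) has steric number 4: sp3.
C3 — 3 σ bonds, plus one π bond. Steric number 3, so sp2.
C4: 2 σ bonds, plus two π bonds; 2 regions of electron density → sp.
C5 (3 σ bonds, plus one π bond) has steric number 3: sp2.
C6 has 3 σ bonds, plus one π bond: steric number 3 → sp2.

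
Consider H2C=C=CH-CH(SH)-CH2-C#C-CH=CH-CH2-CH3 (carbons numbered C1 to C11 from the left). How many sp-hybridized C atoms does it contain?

3

C1: sp2
C2: sp ✓
C3: sp2
C4: sp3
C5: sp3
C6: sp ✓
C7: sp ✓
C8: sp2
C9: sp2
C10: sp3
C11: sp3
C2, C6, C7 → 3 sp carbons.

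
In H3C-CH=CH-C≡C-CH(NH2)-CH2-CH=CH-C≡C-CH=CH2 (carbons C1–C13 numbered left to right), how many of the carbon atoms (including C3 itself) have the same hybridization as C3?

C3 is sp2 (one π bond).
C1: sp3
C2: sp2 ✓
C3: sp2 ✓
C4: sp
C5: sp
C6: sp3
C7: sp3
C8: sp2 ✓
C9: sp2 ✓
C10: sp
C11: sp
C12: sp2 ✓
C13: sp2 ✓
6 carbons are sp2.

6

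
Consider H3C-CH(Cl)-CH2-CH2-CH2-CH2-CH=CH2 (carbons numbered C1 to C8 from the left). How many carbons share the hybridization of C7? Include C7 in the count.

2

C7 is sp2 (one π bond).
C1: sp3
C2: sp3
C3: sp3
C4: sp3
C5: sp3
C6: sp3
C7: sp2 ✓
C8: sp2 ✓
2 carbons are sp2.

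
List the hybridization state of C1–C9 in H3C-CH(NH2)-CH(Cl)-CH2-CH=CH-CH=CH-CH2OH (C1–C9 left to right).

C1 is sp3: 4 σ bonds, 4 electron-density regions.
C2: 4 σ bonds; 4 regions of electron density → sp3.
C3: 4 σ bonds; 4 regions of electron density → sp3.
C4 — 4 σ bonds. Steric number 4, so sp3.
C5 carries 3 σ bonds, plus one π bond, giving a steric number of 3, so it is sp2.
C6: 3 σ bonds, plus one π bond; 3 regions of electron density → sp2.
C7: 3 σ bonds, plus one π bond; 3 regions of electron density → sp2.
C8: 3 σ bonds, plus one π bond — 3 electron domains, sp2.
C9 (4 σ bonds) has steric number 4: sp3.

C1 sp3, C2 sp3, C3 sp3, C4 sp3, C5 sp2, C6 sp2, C7 sp2, C8 sp2, C9 sp3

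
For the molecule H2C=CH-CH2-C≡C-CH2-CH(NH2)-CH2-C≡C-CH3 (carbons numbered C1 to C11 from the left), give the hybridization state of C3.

C3 — 4 σ bonds. Steric number 4, so sp3.

sp³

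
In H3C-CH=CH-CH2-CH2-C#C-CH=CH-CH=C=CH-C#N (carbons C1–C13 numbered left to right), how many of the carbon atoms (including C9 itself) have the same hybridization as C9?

6

C9 is sp2 (one π bond).
C1: sp3
C2: sp2 ✓
C3: sp2 ✓
C4: sp3
C5: sp3
C6: sp
C7: sp
C8: sp2 ✓
C9: sp2 ✓
C10: sp2 ✓
C11: sp
C12: sp2 ✓
C13: sp
6 carbons are sp2.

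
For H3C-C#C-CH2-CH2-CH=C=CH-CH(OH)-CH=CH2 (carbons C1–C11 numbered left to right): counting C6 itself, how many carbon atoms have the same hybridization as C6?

4

C6 is sp2 (one π bond).
C1: sp3
C2: sp
C3: sp
C4: sp3
C5: sp3
C6: sp2 ✓
C7: sp
C8: sp2 ✓
C9: sp3
C10: sp2 ✓
C11: sp2 ✓
4 carbons are sp2.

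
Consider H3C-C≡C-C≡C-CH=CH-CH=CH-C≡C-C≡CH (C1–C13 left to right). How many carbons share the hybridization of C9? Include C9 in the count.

4

C9 is sp2 (one π bond).
C1: sp3
C2: sp
C3: sp
C4: sp
C5: sp
C6: sp2 ✓
C7: sp2 ✓
C8: sp2 ✓
C9: sp2 ✓
C10: sp
C11: sp
C12: sp
C13: sp
4 carbons are sp2.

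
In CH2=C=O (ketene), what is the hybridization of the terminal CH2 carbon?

sp²

The terminal CH2 carbon: 3 σ bonds, plus one π bond — 3 electron domains, sp2.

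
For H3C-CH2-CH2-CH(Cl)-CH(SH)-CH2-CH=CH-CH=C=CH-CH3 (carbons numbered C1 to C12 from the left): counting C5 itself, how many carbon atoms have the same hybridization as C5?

C5 is sp3 (only σ bonds).
C1: sp3 ✓
C2: sp3 ✓
C3: sp3 ✓
C4: sp3 ✓
C5: sp3 ✓
C6: sp3 ✓
C7: sp2
C8: sp2
C9: sp2
C10: sp
C11: sp2
C12: sp3 ✓
7 carbons are sp3.

7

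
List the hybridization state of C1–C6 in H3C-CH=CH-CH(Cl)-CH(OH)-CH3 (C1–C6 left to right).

C1 — 4 σ bonds. Steric number 4, so sp3.
C2 has 3 σ bonds, plus one π bond: steric number 3 → sp2.
C3 has 3 σ bonds, plus one π bond: steric number 3 → sp2.
C4 — 4 σ bonds. Steric number 4, so sp3.
C5 (4 σ bonds) has steric number 4: sp3.
C6 (4 σ bonds) has steric number 4: sp3.

C1 sp3, C2 sp2, C3 sp2, C4 sp3, C5 sp3, C6 sp3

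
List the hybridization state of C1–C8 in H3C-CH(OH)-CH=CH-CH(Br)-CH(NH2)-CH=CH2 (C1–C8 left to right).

C1: 4 σ bonds — 4 electron domains, sp3.
C2: 4 σ bonds — 4 electron domains, sp3.
C3: 3 σ bonds, plus one π bond; 3 regions of electron density → sp2.
C4 is sp2: 3 σ bonds, plus one π bond, 3 electron-density regions.
C5 has 4 σ bonds: steric number 4 → sp3.
C6 — 4 σ bonds. Steric number 4, so sp3.
C7 (3 σ bonds, plus one π bond) has steric number 3: sp2.
C8 carries 3 σ bonds, plus one π bond, giving a steric number of 3, so it is sp2.

C1 sp3, C2 sp3, C3 sp2, C4 sp2, C5 sp3, C6 sp3, C7 sp2, C8 sp2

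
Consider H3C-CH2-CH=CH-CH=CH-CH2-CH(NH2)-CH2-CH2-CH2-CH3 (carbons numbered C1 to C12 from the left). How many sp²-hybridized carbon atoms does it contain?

C1: sp3
C2: sp3
C3: sp2 ✓
C4: sp2 ✓
C5: sp2 ✓
C6: sp2 ✓
C7: sp3
C8: sp3
C9: sp3
C10: sp3
C11: sp3
C12: sp3
C3, C4, C5, C6 → 4 sp2 carbons.

4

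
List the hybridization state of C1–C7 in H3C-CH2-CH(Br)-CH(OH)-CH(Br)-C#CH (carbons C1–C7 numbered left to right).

C1 sp3, C2 sp3, C3 sp3, C4 sp3, C5 sp3, C6 sp, C7 sp

C1 — 4 σ bonds. Steric number 4, so sp3.
C2 is sp3: 4 σ bonds, 4 electron-density regions.
C3: 4 σ bonds — 4 electron domains, sp3.
C4: 4 σ bonds; 4 regions of electron density → sp3.
C5 carries 4 σ bonds, giving a steric number of 4, so it is sp3.
C6: 2 σ bonds, plus two π bonds — 2 electron domains, sp.
C7 is sp: 2 σ bonds, plus two π bonds, 2 electron-density regions.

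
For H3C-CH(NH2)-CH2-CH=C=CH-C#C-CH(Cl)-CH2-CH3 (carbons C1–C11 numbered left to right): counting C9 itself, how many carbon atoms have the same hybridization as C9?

C9 is sp3 (only σ bonds).
C1: sp3 ✓
C2: sp3 ✓
C3: sp3 ✓
C4: sp2
C5: sp
C6: sp2
C7: sp
C8: sp
C9: sp3 ✓
C10: sp3 ✓
C11: sp3 ✓
6 carbons are sp3.

6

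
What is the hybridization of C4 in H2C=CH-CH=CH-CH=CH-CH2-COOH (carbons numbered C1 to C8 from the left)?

sp²

C4 — 3 σ bonds, plus one π bond. Steric number 3, so sp2.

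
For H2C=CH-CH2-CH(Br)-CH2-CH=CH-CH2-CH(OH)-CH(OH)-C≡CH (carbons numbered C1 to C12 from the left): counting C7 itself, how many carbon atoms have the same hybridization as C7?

C7 is sp2 (one π bond).
C1: sp2 ✓
C2: sp2 ✓
C3: sp3
C4: sp3
C5: sp3
C6: sp2 ✓
C7: sp2 ✓
C8: sp3
C9: sp3
C10: sp3
C11: sp
C12: sp
4 carbons are sp2.

4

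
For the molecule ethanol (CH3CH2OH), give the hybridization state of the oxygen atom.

sp3

The oxygen atom has 2 σ bonds and 2 lone pairs: steric number 4 → sp3.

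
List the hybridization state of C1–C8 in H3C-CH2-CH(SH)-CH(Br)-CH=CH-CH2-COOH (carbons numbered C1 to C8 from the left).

C1: 4 σ bonds — 4 electron domains, sp3.
C2 has 4 σ bonds: steric number 4 → sp3.
C3 — 4 σ bonds. Steric number 4, so sp3.
C4 (4 σ bonds) has steric number 4: sp3.
C5 carries 3 σ bonds, plus one π bond, giving a steric number of 3, so it is sp2.
C6 (3 σ bonds, plus one π bond) has steric number 3: sp2.
C7 — 4 σ bonds. Steric number 4, so sp3.
C8 carries 3 σ bonds, plus one π bond, giving a steric number of 3, so it is sp2.

C1 sp3, C2 sp3, C3 sp3, C4 sp3, C5 sp2, C6 sp2, C7 sp3, C8 sp2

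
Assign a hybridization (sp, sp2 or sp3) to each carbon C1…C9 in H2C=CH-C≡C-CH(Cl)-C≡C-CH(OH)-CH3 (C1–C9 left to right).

C1 sp2, C2 sp2, C3 sp, C4 sp, C5 sp3, C6 sp, C7 sp, C8 sp3, C9 sp3

C1 (3 σ bonds, plus one π bond) has steric number 3: sp2.
C2: 3 σ bonds, plus one π bond; 3 regions of electron density → sp2.
C3: 2 σ bonds, plus two π bonds; 2 regions of electron density → sp.
C4 is sp: 2 σ bonds, plus two π bonds, 2 electron-density regions.
C5 is sp3: 4 σ bonds, 4 electron-density regions.
C6 — 2 σ bonds, plus two π bonds. Steric number 2, so sp.
C7 — 2 σ bonds, plus two π bonds. Steric number 2, so sp.
C8: 4 σ bonds; 4 regions of electron density → sp3.
C9: 4 σ bonds — 4 electron domains, sp3.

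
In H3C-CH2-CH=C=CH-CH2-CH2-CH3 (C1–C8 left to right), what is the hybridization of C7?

sp³

C7: 4 σ bonds — 4 electron domains, sp3.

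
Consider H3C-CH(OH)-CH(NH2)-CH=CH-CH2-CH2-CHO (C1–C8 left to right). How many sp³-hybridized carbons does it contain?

5

C1: sp3 ✓
C2: sp3 ✓
C3: sp3 ✓
C4: sp2
C5: sp2
C6: sp3 ✓
C7: sp3 ✓
C8: sp2
C1, C2, C3, C6, C7 → 5 sp3 carbons.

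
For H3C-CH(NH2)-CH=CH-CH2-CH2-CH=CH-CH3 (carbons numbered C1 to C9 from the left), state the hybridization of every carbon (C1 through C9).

C1 sp3, C2 sp3, C3 sp2, C4 sp2, C5 sp3, C6 sp3, C7 sp2, C8 sp2, C9 sp3

C1: 4 σ bonds — 4 electron domains, sp3.
C2: 4 σ bonds — 4 electron domains, sp3.
C3 has 3 σ bonds, plus one π bond: steric number 3 → sp2.
C4 is sp2: 3 σ bonds, plus one π bond, 3 electron-density regions.
C5 has 4 σ bonds: steric number 4 → sp3.
C6 has 4 σ bonds: steric number 4 → sp3.
C7 is sp2: 3 σ bonds, plus one π bond, 3 electron-density regions.
C8 — 3 σ bonds, plus one π bond. Steric number 3, so sp2.
C9 has 4 σ bonds: steric number 4 → sp3.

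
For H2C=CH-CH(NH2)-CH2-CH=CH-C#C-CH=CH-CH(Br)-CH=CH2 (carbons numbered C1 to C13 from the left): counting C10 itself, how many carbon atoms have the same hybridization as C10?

C10 is sp2 (one π bond).
C1: sp2 ✓
C2: sp2 ✓
C3: sp3
C4: sp3
C5: sp2 ✓
C6: sp2 ✓
C7: sp
C8: sp
C9: sp2 ✓
C10: sp2 ✓
C11: sp3
C12: sp2 ✓
C13: sp2 ✓
8 carbons are sp2.

8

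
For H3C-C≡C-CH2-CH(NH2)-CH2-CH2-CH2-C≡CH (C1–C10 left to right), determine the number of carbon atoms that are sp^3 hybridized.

C1: sp3 ✓
C2: sp
C3: sp
C4: sp3 ✓
C5: sp3 ✓
C6: sp3 ✓
C7: sp3 ✓
C8: sp3 ✓
C9: sp
C10: sp
C1, C4, C5, C6, C7, C8 → 6 sp3 carbons.

6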